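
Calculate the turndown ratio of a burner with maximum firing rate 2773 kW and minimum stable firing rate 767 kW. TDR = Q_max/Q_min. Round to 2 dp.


TDR = Q_max / Q_min
TDR = 2773 / 767 = 3.62


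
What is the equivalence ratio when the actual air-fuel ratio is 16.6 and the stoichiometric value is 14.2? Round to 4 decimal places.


phi = AFR_stoich / AFR_actual
phi = 14.2 / 16.6 = 0.8554


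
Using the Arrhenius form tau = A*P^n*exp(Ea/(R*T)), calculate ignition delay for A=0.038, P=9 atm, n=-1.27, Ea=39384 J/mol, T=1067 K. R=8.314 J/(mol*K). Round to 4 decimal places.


tau = A * P^n * exp(Ea/(R*T))
P^n = 9^(-1.27) = 0.06139203
Ea/(R*T) = 39384/(8.314*1067) = 4.439616
exp(Ea/(R*T)) = 84.742373
tau = 0.038 * 0.06139203 * 84.742373 = 0.1977 ms


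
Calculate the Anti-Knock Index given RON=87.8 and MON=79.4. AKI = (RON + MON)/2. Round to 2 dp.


AKI = (RON + MON) / 2
AKI = (87.8 + 79.4) / 2
AKI = 167.2 / 2 = 83.60


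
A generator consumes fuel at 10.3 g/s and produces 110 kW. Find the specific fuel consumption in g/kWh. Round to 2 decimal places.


SFC = (mf / BP) * 3600
Rate = 10.3 / 110 = 0.093636 g/(s*kW)
SFC = 0.093636 * 3600 = 337.09 g/kWh


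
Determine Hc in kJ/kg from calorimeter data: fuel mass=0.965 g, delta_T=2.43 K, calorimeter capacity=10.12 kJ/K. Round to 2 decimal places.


Hc = C_cal * delta_T / m_fuel
Q_released = 10.12 * 2.43 = 24.5916 kJ
m_fuel = 0.965 g = 0.965/1000 kg = 0.000965 kg
Hc = 24.5916 / 0.000965 = 25483.52 kJ/kg


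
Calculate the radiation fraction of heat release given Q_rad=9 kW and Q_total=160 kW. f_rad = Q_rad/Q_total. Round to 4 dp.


f_rad = Q_rad / Q_total
f_rad = 9 / 160 = 0.0563


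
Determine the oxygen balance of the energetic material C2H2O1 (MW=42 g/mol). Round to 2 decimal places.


OB = -1600 * (2C + H/2 - O) / MW
Inner = 2*2 + 2/2 - 1 = 4.00
OB = -1600 * 4.00 / 42 = -152.38%


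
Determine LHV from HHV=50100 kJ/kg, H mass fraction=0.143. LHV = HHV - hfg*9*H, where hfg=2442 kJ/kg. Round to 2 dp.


LHV = HHV - hfg * 9 * H
Water correction = 2442 * 9 * 0.143 = 3142.854 kJ/kg
LHV = 50100 - 3142.854 = 46957.15 kJ/kg


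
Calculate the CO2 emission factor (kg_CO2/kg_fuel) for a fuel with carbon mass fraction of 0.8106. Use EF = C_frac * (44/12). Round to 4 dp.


EF = C_frac * (M_CO2 / M_C)
EF = 0.8106 * (44/12)
EF = 0.8106 * 3.666667 = 2.9722 kg_CO2/kg_fuel


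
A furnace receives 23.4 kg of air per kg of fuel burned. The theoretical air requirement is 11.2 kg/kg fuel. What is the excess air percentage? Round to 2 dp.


Excess air = actual - stoichiometric = 23.4 - 11.2 = 12.20 kg/kg fuel
Excess air % = (excess / stoich) * 100 = (12.20 / 11.2) * 100 = 108.93%


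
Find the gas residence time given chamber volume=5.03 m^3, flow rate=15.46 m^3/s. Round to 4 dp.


tau = V / Q_flow
tau = 5.03 / 15.46 = 0.3254 s


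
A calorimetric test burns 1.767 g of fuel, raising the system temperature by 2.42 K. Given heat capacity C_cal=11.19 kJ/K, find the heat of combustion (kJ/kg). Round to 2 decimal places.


Hc = C_cal * delta_T / m_fuel
Q_released = 11.19 * 2.42 = 27.0798 kJ
m_fuel = 1.767 g = 1.767/1000 kg = 0.001767 kg
Hc = 27.0798 / 0.001767 = 15325.30 kJ/kg


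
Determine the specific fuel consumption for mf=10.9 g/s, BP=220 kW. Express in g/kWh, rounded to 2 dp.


SFC = (mf / BP) * 3600
Rate = 10.9 / 220 = 0.049545 g/(s*kW)
SFC = 0.049545 * 3600 = 178.36 g/kWh


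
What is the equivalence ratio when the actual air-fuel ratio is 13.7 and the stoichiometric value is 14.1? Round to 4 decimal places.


phi = AFR_stoich / AFR_actual
phi = 14.1 / 13.7 = 1.0292


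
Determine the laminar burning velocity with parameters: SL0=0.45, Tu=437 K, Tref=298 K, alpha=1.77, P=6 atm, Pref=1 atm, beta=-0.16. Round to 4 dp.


SL = SL0 * (Tu/Tref)^alpha * (P/Pref)^beta
T ratio = 437/298 = 1.46644295
(T ratio)^alpha = 1.46644295^1.77 = 1.969198
(P/Pref)^beta = 6^(-0.16) = 0.750751
SL = 0.45 * 1.969198 * 0.750751 = 0.6653 m/s


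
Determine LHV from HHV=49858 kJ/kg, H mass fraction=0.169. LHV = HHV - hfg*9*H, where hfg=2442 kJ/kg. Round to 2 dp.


LHV = HHV - hfg * 9 * H
Water correction = 2442 * 9 * 0.169 = 3714.282 kJ/kg
LHV = 49858 - 3714.282 = 46143.72 kJ/kg


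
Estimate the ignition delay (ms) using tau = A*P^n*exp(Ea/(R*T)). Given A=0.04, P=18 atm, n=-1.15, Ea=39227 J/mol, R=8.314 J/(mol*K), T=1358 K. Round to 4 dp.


tau = A * P^n * exp(Ea/(R*T))
P^n = 18^(-1.15) = 0.03601112
Ea/(R*T) = 39227/(8.314*1358) = 3.474364
exp(Ea/(R*T)) = 32.277291
tau = 0.04 * 0.03601112 * 32.277291 = 0.0465 ms


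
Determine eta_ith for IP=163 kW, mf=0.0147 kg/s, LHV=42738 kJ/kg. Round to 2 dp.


eta_ith = (IP / (mf * LHV)) * 100
Denominator = 0.0147 * 42738 = 628.2486 kW
eta_ith = (163 / 628.2486) * 100 = 25.95%


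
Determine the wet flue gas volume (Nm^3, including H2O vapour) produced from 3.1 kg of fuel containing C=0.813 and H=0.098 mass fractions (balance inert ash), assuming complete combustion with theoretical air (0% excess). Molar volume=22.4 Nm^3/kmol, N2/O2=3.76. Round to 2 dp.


Per kg fuel: CO2 = (C/12 kmol)*22.4 = (0.813/12)*22.4 = 1.51760 Nm^3
Per kg fuel: H2O = (H/2 kmol)*22.4 = (0.098/2)*22.4 = 1.09760 Nm^3
O2 needed per kg fuel = C/12 + H/4 = 0.813/12 + 0.098/4 = 0.09225000 kmol
Per kg fuel: N2 = O2*3.76*22.4 = 0.09225000*3.76*22.4 = 7.76966 Nm^3
Total per kg = 1.51760 + 1.09760 + 7.76966 = 10.38486 Nm^3
Total = 10.38486 * 3.1 = 32.19 Nm^3


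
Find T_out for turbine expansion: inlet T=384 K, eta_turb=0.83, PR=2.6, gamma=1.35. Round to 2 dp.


T_out = T_in * (1 - eta * (1 - PR^(-(gamma-1)/gamma)))
Exponent = -(1.35-1)/1.35 = -0.25925926
PR^exp = 2.6^(-0.25925926) = 0.78057442
Factor = 1 - 0.83*(1 - 0.78057442) = 0.81787677
T_out = 384 * 0.81787677 = 314.06 K


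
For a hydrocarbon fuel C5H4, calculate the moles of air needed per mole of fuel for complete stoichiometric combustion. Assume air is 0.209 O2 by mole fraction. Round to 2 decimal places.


Balanced combustion: C5H4 + 6 O2 -> 5 CO2 + 2 H2O
O2 needed = C + H/4 = 5 + 4/4 = 6.00 moles
Air moles = O2 / 0.209 = 6.00 / 0.209 = 28.71 moles air


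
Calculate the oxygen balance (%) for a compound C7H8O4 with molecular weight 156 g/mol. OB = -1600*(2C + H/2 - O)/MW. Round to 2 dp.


OB = -1600 * (2C + H/2 - O) / MW
Inner = 2*7 + 8/2 - 4 = 14.00
OB = -1600 * 14.00 / 156 = -143.59%


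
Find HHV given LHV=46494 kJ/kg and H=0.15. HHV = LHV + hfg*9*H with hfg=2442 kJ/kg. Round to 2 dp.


HHV = LHV + hfg * 9 * H
Water addition = 2442 * 9 * 0.15 = 3296.700 kJ/kg
HHV = 46494 + 3296.700 = 49790.70 kJ/kg


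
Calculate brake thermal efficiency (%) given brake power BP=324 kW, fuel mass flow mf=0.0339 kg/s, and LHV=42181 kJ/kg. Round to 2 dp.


eta_BTE = (BP / (mf * LHV)) * 100
Denominator = 0.0339 * 42181 = 1429.9359 kW
eta_BTE = (324 / 1429.9359) * 100 = 22.66%


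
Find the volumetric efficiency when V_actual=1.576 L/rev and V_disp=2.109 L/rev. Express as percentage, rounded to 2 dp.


eta_v = (V_actual / V_disp) * 100
Ratio = 1.576 / 2.109 = 0.7473
eta_v = 0.7473 * 100 = 74.73%


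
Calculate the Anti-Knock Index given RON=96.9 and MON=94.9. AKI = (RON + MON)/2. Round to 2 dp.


AKI = (RON + MON) / 2
AKI = (96.9 + 94.9) / 2
AKI = 191.8 / 2 = 95.90


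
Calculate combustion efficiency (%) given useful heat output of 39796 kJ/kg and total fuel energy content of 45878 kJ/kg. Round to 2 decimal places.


Efficiency = (Q_useful / Q_fuel) * 100
Efficiency = (39796 / 45878) * 100
Efficiency = 0.8674 * 100 = 86.74%


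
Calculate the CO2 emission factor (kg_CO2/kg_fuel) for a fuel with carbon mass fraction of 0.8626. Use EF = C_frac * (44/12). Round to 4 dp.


EF = C_frac * (M_CO2 / M_C)
EF = 0.8626 * (44/12)
EF = 0.8626 * 3.666667 = 3.1629 kg_CO2/kg_fuel


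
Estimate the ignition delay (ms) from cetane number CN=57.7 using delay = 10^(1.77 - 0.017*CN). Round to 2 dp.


delay = 10^(1.77 - 0.017*CN)
Exponent = 1.77 - 0.017*57.7 = 0.7891
delay = 10^0.7891 = 6.15 ms


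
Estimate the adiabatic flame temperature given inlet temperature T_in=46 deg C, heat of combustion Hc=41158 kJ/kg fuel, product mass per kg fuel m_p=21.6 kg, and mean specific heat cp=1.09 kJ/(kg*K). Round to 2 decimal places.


T_ad = T_in + Hc / (m_p * cp)
Denominator = 21.6 * 1.09 = 23.5440
Temperature rise = 41158 / 23.5440 = 1748.13 K
T_ad = 46 + 1748.13 = 1794.13 deg C


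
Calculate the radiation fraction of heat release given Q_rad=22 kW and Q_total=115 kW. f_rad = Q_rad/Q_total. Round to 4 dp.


f_rad = Q_rad / Q_total
f_rad = 22 / 115 = 0.1913


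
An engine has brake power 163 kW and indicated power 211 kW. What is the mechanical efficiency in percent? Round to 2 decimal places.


eta_mech = (BP / IP) * 100
Ratio = 163 / 211 = 0.7725
eta_mech = 0.7725 * 100 = 77.25%


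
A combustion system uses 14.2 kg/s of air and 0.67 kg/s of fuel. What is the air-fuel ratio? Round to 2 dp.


AFR = m_air / m_fuel
AFR = 14.2 / 0.67 = 21.19


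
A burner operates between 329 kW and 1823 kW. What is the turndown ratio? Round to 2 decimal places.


TDR = Q_max / Q_min
TDR = 1823 / 329 = 5.54


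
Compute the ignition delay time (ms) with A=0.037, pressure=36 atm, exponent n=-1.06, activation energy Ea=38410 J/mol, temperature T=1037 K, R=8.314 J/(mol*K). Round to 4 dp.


tau = A * P^n * exp(Ea/(R*T))
P^n = 36^(-1.06) = 0.02240368
Ea/(R*T) = 38410/(8.314*1037) = 4.455080
exp(Ea/(R*T)) = 86.063056
tau = 0.037 * 0.02240368 * 86.063056 = 0.0713 ms


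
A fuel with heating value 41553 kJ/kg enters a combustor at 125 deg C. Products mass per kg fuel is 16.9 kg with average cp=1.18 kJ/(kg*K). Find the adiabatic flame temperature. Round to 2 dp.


T_ad = T_in + Hc / (m_p * cp)
Denominator = 16.9 * 1.18 = 19.9420
Temperature rise = 41553 / 19.9420 = 2083.69 K
T_ad = 125 + 2083.69 = 2208.69 deg C


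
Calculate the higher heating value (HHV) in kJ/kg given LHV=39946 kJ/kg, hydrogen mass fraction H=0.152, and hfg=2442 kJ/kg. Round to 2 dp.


HHV = LHV + hfg * 9 * H
Water addition = 2442 * 9 * 0.152 = 3340.656 kJ/kg
HHV = 39946 + 3340.656 = 43286.66 kJ/kg


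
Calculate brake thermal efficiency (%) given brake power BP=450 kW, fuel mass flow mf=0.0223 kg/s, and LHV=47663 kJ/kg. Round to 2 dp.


eta_BTE = (BP / (mf * LHV)) * 100
Denominator = 0.0223 * 47663 = 1062.8849 kW
eta_BTE = (450 / 1062.8849) * 100 = 42.34%


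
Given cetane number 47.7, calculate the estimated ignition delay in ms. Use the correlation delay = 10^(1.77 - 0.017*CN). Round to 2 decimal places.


delay = 10^(1.77 - 0.017*CN)
Exponent = 1.77 - 0.017*47.7 = 0.9591
delay = 10^0.9591 = 9.10 ms


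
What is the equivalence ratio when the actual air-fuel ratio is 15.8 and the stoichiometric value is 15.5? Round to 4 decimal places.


phi = AFR_stoich / AFR_actual
phi = 15.5 / 15.8 = 0.9810


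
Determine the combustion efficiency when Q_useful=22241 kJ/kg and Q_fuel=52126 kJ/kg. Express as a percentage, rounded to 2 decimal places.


Efficiency = (Q_useful / Q_fuel) * 100
Efficiency = (22241 / 52126) * 100
Efficiency = 0.4267 * 100 = 42.67%


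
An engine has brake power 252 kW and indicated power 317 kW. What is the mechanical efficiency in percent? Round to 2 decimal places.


eta_mech = (BP / IP) * 100
Ratio = 252 / 317 = 0.7950
eta_mech = 0.7950 * 100 = 79.50%


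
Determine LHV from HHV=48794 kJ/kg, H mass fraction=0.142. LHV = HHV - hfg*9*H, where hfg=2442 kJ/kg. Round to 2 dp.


LHV = HHV - hfg * 9 * H
Water correction = 2442 * 9 * 0.142 = 3120.876 kJ/kg
LHV = 48794 - 3120.876 = 45673.12 kJ/kg


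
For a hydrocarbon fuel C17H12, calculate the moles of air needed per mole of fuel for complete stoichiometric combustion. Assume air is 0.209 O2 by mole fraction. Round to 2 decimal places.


Balanced combustion: C17H12 + 20 O2 -> 17 CO2 + 6 H2O
O2 needed = C + H/4 = 17 + 12/4 = 20.00 moles
Air moles = O2 / 0.209 = 20.00 / 0.209 = 95.69 moles air


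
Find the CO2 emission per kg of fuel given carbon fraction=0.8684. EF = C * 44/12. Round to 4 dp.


EF = C_frac * (M_CO2 / M_C)
EF = 0.8684 * (44/12)
EF = 0.8684 * 3.666667 = 3.1841 kg_CO2/kg_fuel


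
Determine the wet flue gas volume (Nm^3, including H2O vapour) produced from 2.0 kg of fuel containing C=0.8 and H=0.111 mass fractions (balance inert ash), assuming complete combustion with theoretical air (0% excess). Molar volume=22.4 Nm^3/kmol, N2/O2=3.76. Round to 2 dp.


Per kg fuel: CO2 = (C/12 kmol)*22.4 = (0.8/12)*22.4 = 1.49333 Nm^3
Per kg fuel: H2O = (H/2 kmol)*22.4 = (0.111/2)*22.4 = 1.24320 Nm^3
O2 needed per kg fuel = C/12 + H/4 = 0.8/12 + 0.111/4 = 0.09441667 kmol
Per kg fuel: N2 = O2*3.76*22.4 = 0.09441667*3.76*22.4 = 7.95215 Nm^3
Total per kg = 1.49333 + 1.24320 + 7.95215 = 10.68868 Nm^3
Total = 10.68868 * 2.0 = 21.38 Nm^3


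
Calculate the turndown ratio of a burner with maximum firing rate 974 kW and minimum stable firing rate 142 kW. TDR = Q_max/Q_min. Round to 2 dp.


TDR = Q_max / Q_min
TDR = 974 / 142 = 6.86


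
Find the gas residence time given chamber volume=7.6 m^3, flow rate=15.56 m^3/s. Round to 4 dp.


tau = V / Q_flow
tau = 7.6 / 15.56 = 0.4884 s


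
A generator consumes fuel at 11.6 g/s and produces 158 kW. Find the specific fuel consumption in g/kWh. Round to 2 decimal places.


SFC = (mf / BP) * 3600
Rate = 11.6 / 158 = 0.073418 g/(s*kW)
SFC = 0.073418 * 3600 = 264.30 g/kWh


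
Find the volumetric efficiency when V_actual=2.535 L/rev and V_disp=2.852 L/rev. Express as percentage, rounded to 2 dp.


eta_v = (V_actual / V_disp) * 100
Ratio = 2.535 / 2.852 = 0.8888
eta_v = 0.8888 * 100 = 88.88%


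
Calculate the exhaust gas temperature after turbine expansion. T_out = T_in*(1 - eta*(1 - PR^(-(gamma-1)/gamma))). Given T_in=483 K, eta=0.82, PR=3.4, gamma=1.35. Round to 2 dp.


T_out = T_in * (1 - eta * (1 - PR^(-(gamma-1)/gamma)))
Exponent = -(1.35-1)/1.35 = -0.25925926
PR^exp = 3.4^(-0.25925926) = 0.72813041
Factor = 1 - 0.82*(1 - 0.72813041) = 0.77706694
T_out = 483 * 0.77706694 = 375.32 K


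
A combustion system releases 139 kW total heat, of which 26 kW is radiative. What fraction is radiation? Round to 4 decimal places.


f_rad = Q_rad / Q_total
f_rad = 26 / 139 = 0.1871


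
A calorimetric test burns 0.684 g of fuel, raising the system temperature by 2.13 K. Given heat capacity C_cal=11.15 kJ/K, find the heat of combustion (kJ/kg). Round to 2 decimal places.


Hc = C_cal * delta_T / m_fuel
Q_released = 11.15 * 2.13 = 23.7495 kJ
m_fuel = 0.684 g = 0.684/1000 kg = 0.000684 kg
Hc = 23.7495 / 0.000684 = 34721.49 kJ/kg


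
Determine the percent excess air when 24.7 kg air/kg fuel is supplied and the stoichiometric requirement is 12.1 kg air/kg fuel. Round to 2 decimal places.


Excess air = actual - stoichiometric = 24.7 - 12.1 = 12.60 kg/kg fuel
Excess air % = (excess / stoich) * 100 = (12.60 / 12.1) * 100 = 104.13%


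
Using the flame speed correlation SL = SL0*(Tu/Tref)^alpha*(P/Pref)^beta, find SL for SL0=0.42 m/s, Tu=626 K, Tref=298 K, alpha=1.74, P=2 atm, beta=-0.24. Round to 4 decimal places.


SL = SL0 * (Tu/Tref)^alpha * (P/Pref)^beta
T ratio = 626/298 = 2.10067114
(T ratio)^alpha = 2.10067114^1.74 = 3.638338
(P/Pref)^beta = 2^(-0.24) = 0.846745
SL = 0.42 * 3.638338 * 0.846745 = 1.2939 m/s


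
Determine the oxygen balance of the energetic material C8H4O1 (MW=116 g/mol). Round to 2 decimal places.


OB = -1600 * (2C + H/2 - O) / MW
Inner = 2*8 + 4/2 - 1 = 17.00
OB = -1600 * 17.00 / 116 = -234.48%


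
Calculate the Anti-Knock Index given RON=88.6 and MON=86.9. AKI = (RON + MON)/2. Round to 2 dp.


AKI = (RON + MON) / 2
AKI = (88.6 + 86.9) / 2
AKI = 175.5 / 2 = 87.75


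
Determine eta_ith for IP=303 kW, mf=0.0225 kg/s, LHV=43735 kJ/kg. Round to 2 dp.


eta_ith = (IP / (mf * LHV)) * 100
Denominator = 0.0225 * 43735 = 984.0375 kW
eta_ith = (303 / 984.0375) * 100 = 30.79%


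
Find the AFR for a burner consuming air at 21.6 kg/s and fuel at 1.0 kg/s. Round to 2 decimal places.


AFR = m_air / m_fuel
AFR = 21.6 / 1.0 = 21.60


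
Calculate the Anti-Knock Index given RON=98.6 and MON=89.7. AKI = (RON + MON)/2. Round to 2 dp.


AKI = (RON + MON) / 2
AKI = (98.6 + 89.7) / 2
AKI = 188.3 / 2 = 94.15


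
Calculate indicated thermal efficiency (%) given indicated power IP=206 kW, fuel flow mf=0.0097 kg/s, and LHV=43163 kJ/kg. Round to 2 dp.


eta_ith = (IP / (mf * LHV)) * 100
Denominator = 0.0097 * 43163 = 418.6811 kW
eta_ith = (206 / 418.6811) * 100 = 49.20%


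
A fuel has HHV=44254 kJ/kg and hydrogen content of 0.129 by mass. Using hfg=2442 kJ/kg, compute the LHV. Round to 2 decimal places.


LHV = HHV - hfg * 9 * H
Water correction = 2442 * 9 * 0.129 = 2835.162 kJ/kg
LHV = 44254 - 2835.162 = 41418.84 kJ/kg


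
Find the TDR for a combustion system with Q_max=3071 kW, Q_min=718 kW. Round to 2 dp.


TDR = Q_max / Q_min
TDR = 3071 / 718 = 4.28


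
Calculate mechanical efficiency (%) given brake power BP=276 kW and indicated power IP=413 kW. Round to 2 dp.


eta_mech = (BP / IP) * 100
Ratio = 276 / 413 = 0.6683
eta_mech = 0.6683 * 100 = 66.83%


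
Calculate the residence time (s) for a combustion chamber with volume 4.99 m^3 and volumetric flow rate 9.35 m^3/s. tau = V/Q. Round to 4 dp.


tau = V / Q_flow
tau = 4.99 / 9.35 = 0.5337 s


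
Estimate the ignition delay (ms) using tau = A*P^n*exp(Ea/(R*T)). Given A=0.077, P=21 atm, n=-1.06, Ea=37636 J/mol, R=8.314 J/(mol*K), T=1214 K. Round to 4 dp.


tau = A * P^n * exp(Ea/(R*T))
P^n = 21^(-1.06) = 0.03966866
Ea/(R*T) = 37636/(8.314*1214) = 3.728849
exp(Ea/(R*T)) = 41.631147
tau = 0.077 * 0.03966866 * 41.631147 = 0.1272 ms


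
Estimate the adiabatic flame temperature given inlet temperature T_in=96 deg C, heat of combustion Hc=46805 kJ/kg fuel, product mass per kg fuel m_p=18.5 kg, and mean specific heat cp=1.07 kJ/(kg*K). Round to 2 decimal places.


T_ad = T_in + Hc / (m_p * cp)
Denominator = 18.5 * 1.07 = 19.7950
Temperature rise = 46805 / 19.7950 = 2364.49 K
T_ad = 96 + 2364.49 = 2460.49 deg C


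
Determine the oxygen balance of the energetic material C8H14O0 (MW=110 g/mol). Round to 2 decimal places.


OB = -1600 * (2C + H/2 - O) / MW
Inner = 2*8 + 14/2 - 0 = 23.00
OB = -1600 * 23.00 / 110 = -334.55%


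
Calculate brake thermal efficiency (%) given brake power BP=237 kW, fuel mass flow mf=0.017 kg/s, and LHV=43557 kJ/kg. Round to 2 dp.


eta_BTE = (BP / (mf * LHV)) * 100
Denominator = 0.017 * 43557 = 740.4690 kW
eta_BTE = (237 / 740.4690) * 100 = 32.01%


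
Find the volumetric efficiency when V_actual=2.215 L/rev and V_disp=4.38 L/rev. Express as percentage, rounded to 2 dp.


eta_v = (V_actual / V_disp) * 100
Ratio = 2.215 / 4.38 = 0.5057
eta_v = 0.5057 * 100 = 50.57%


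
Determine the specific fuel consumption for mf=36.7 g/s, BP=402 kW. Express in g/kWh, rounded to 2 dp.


SFC = (mf / BP) * 3600
Rate = 36.7 / 402 = 0.091294 g/(s*kW)
SFC = 0.091294 * 3600 = 328.66 g/kWh


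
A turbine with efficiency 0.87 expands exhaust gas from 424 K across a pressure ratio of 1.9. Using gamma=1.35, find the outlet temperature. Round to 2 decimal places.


T_out = T_in * (1 - eta * (1 - PR^(-(gamma-1)/gamma)))
Exponent = -(1.35-1)/1.35 = -0.25925926
PR^exp = 1.9^(-0.25925926) = 0.84670193
Factor = 1 - 0.87*(1 - 0.84670193) = 0.86663068
T_out = 424 * 0.86663068 = 367.45 K


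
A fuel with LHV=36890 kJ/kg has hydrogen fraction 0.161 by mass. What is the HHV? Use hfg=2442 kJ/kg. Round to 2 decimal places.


HHV = LHV + hfg * 9 * H
Water addition = 2442 * 9 * 0.161 = 3538.458 kJ/kg
HHV = 36890 + 3538.458 = 40428.46 kJ/kg


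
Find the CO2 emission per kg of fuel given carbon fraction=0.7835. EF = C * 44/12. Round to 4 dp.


EF = C_frac * (M_CO2 / M_C)
EF = 0.7835 * (44/12)
EF = 0.7835 * 3.666667 = 2.8728 kg_CO2/kg_fuel


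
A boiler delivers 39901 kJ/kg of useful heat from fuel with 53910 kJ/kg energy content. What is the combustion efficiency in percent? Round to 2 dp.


Efficiency = (Q_useful / Q_fuel) * 100
Efficiency = (39901 / 53910) * 100
Efficiency = 0.7401 * 100 = 74.01%


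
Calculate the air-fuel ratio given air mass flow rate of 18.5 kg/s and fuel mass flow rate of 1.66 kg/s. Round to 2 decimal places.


AFR = m_air / m_fuel
AFR = 18.5 / 1.66 = 11.14


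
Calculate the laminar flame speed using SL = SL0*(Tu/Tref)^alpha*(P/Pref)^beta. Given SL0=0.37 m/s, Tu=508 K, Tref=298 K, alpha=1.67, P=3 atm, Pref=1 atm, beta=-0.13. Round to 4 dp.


SL = SL0 * (Tu/Tref)^alpha * (P/Pref)^beta
T ratio = 508/298 = 1.70469799
(T ratio)^alpha = 1.70469799^1.67 = 2.436976
(P/Pref)^beta = 3^(-0.13) = 0.866910
SL = 0.37 * 2.436976 * 0.866910 = 0.7817 m/s


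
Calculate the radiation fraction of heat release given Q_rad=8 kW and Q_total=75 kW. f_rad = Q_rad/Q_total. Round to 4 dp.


f_rad = Q_rad / Q_total
f_rad = 8 / 75 = 0.1067


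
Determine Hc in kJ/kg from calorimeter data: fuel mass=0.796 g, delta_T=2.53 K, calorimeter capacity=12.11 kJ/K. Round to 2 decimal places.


Hc = C_cal * delta_T / m_fuel
Q_released = 12.11 * 2.53 = 30.6383 kJ
m_fuel = 0.796 g = 0.796/1000 kg = 0.000796 kg
Hc = 30.6383 / 0.000796 = 38490.33 kJ/kg


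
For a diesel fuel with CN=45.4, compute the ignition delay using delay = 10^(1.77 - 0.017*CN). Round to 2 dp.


delay = 10^(1.77 - 0.017*CN)
Exponent = 1.77 - 0.017*45.4 = 0.9982
delay = 10^0.9982 = 9.96 ms


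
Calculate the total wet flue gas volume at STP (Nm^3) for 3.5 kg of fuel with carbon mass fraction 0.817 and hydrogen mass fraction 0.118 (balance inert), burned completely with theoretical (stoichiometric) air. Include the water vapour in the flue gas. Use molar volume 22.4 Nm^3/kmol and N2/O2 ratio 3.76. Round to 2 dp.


Per kg fuel: CO2 = (C/12 kmol)*22.4 = (0.817/12)*22.4 = 1.52507 Nm^3
Per kg fuel: H2O = (H/2 kmol)*22.4 = (0.118/2)*22.4 = 1.32160 Nm^3
O2 needed per kg fuel = C/12 + H/4 = 0.817/12 + 0.118/4 = 0.09758333 kmol
Per kg fuel: N2 = O2*3.76*22.4 = 0.09758333*3.76*22.4 = 8.21886 Nm^3
Total per kg = 1.52507 + 1.32160 + 8.21886 = 11.06553 Nm^3
Total = 11.06553 * 3.5 = 38.73 Nm^3


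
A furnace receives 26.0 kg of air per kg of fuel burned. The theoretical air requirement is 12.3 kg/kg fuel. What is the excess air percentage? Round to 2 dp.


Excess air = actual - stoichiometric = 26.0 - 12.3 = 13.70 kg/kg fuel
Excess air % = (excess / stoich) * 100 = (13.70 / 12.3) * 100 = 111.38%


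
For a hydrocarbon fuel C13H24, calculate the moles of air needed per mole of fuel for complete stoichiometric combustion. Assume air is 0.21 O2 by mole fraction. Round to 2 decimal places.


Balanced combustion: C13H24 + 19 O2 -> 13 CO2 + 12 H2O
O2 needed = C + H/4 = 13 + 24/4 = 19.00 moles
Air moles = O2 / 0.21 = 19.00 / 0.21 = 90.48 moles air


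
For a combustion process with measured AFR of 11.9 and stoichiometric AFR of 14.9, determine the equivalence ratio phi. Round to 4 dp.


phi = AFR_stoich / AFR_actual
phi = 14.9 / 11.9 = 1.2521


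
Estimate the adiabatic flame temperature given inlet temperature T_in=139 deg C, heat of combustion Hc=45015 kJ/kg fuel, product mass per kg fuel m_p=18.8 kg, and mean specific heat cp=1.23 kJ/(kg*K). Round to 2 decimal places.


T_ad = T_in + Hc / (m_p * cp)
Denominator = 18.8 * 1.23 = 23.1240
Temperature rise = 45015 / 23.1240 = 1946.68 K
T_ad = 139 + 1946.68 = 2085.68 deg C


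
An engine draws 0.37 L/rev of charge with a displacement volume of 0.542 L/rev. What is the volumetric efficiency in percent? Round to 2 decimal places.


eta_v = (V_actual / V_disp) * 100
Ratio = 0.37 / 0.542 = 0.6827
eta_v = 0.6827 * 100 = 68.27%


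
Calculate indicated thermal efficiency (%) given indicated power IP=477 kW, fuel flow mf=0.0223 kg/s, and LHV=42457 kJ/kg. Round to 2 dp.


eta_ith = (IP / (mf * LHV)) * 100
Denominator = 0.0223 * 42457 = 946.7911 kW
eta_ith = (477 / 946.7911) * 100 = 50.38%


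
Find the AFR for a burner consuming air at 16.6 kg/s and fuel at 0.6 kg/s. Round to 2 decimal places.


AFR = m_air / m_fuel
AFR = 16.6 / 0.6 = 27.67


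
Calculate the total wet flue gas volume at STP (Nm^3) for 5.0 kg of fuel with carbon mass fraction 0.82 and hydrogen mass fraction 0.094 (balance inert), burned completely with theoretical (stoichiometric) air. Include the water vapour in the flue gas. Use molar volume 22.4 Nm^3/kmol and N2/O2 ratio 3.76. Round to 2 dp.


Per kg fuel: CO2 = (C/12 kmol)*22.4 = (0.82/12)*22.4 = 1.53067 Nm^3
Per kg fuel: H2O = (H/2 kmol)*22.4 = (0.094/2)*22.4 = 1.05280 Nm^3
O2 needed per kg fuel = C/12 + H/4 = 0.82/12 + 0.094/4 = 0.09183333 kmol
Per kg fuel: N2 = O2*3.76*22.4 = 0.09183333*3.76*22.4 = 7.73457 Nm^3
Total per kg = 1.53067 + 1.05280 + 7.73457 = 10.31804 Nm^3
Total = 10.31804 * 5.0 = 51.59 Nm^3


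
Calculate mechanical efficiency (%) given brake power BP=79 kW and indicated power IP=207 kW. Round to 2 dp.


eta_mech = (BP / IP) * 100
Ratio = 79 / 207 = 0.3816
eta_mech = 0.3816 * 100 = 38.16%


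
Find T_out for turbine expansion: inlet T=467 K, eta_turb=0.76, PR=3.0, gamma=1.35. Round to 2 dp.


T_out = T_in * (1 - eta * (1 - PR^(-(gamma-1)/gamma)))
Exponent = -(1.35-1)/1.35 = -0.25925926
PR^exp = 3.0^(-0.25925926) = 0.75214556
Factor = 1 - 0.76*(1 - 0.75214556) = 0.81163063
T_out = 467 * 0.81163063 = 379.03 K


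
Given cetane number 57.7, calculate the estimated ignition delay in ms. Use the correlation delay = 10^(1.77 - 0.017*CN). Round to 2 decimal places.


delay = 10^(1.77 - 0.017*CN)
Exponent = 1.77 - 0.017*57.7 = 0.7891
delay = 10^0.7891 = 6.15 ms


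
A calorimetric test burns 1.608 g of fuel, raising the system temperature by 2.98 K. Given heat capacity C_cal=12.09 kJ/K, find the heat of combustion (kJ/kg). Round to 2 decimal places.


Hc = C_cal * delta_T / m_fuel
Q_released = 12.09 * 2.98 = 36.0282 kJ
m_fuel = 1.608 g = 1.608/1000 kg = 0.001608 kg
Hc = 36.0282 / 0.001608 = 22405.60 kJ/kg


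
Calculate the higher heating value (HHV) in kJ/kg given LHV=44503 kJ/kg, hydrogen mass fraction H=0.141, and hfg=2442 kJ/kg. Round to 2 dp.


HHV = LHV + hfg * 9 * H
Water addition = 2442 * 9 * 0.141 = 3098.898 kJ/kg
HHV = 44503 + 3098.898 = 47601.90 kJ/kg


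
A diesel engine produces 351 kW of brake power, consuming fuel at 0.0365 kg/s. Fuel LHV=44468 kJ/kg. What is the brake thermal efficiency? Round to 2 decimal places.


eta_BTE = (BP / (mf * LHV)) * 100
Denominator = 0.0365 * 44468 = 1623.0820 kW
eta_BTE = (351 / 1623.0820) * 100 = 21.63%


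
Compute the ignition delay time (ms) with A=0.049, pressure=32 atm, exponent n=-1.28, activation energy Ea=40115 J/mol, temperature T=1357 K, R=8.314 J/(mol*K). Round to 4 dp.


tau = A * P^n * exp(Ea/(R*T))
P^n = 32^(-1.28) = 0.01184154
Ea/(R*T) = 40115/(8.314*1357) = 3.555633
exp(Ea/(R*T)) = 35.009974
tau = 0.049 * 0.01184154 * 35.009974 = 0.0203 ms


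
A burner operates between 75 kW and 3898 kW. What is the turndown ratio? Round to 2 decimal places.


TDR = Q_max / Q_min
TDR = 3898 / 75 = 51.97


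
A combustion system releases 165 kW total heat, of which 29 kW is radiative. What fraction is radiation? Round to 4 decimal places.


f_rad = Q_rad / Q_total
f_rad = 29 / 165 = 0.1758


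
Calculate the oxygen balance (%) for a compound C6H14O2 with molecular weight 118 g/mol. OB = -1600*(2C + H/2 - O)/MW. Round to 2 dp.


OB = -1600 * (2C + H/2 - O) / MW
Inner = 2*6 + 14/2 - 2 = 17.00
OB = -1600 * 17.00 / 118 = -230.51%


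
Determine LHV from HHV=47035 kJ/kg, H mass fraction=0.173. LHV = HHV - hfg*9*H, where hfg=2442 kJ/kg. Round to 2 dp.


LHV = HHV - hfg * 9 * H
Water correction = 2442 * 9 * 0.173 = 3802.194 kJ/kg
LHV = 47035 - 3802.194 = 43232.81 kJ/kg


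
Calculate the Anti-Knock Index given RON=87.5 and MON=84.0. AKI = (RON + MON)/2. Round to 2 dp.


AKI = (RON + MON) / 2
AKI = (87.5 + 84.0) / 2
AKI = 171.5 / 2 = 85.75


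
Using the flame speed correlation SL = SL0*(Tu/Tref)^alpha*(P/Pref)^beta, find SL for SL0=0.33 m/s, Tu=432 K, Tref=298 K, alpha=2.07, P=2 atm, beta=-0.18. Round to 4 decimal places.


SL = SL0 * (Tu/Tref)^alpha * (P/Pref)^beta
T ratio = 432/298 = 1.44966443
(T ratio)^alpha = 1.44966443^2.07 = 2.156869
(P/Pref)^beta = 2^(-0.18) = 0.882703
SL = 0.33 * 2.156869 * 0.882703 = 0.6283 m/s


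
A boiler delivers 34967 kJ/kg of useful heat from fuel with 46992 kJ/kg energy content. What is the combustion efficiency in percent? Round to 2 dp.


Efficiency = (Q_useful / Q_fuel) * 100
Efficiency = (34967 / 46992) * 100
Efficiency = 0.7441 * 100 = 74.41%


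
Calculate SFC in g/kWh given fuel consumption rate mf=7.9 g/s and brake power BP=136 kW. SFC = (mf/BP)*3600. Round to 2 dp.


SFC = (mf / BP) * 3600
Rate = 7.9 / 136 = 0.058088 g/(s*kW)
SFC = 0.058088 * 3600 = 209.12 g/kWh


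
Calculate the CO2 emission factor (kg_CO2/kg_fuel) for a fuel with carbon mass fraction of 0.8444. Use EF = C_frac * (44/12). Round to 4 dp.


EF = C_frac * (M_CO2 / M_C)
EF = 0.8444 * (44/12)
EF = 0.8444 * 3.666667 = 3.0961 kg_CO2/kg_fuel


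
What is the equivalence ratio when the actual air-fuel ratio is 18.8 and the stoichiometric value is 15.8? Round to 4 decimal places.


phi = AFR_stoich / AFR_actual
phi = 15.8 / 18.8 = 0.8404


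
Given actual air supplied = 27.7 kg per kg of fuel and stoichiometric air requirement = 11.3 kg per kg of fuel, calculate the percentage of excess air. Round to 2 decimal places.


Excess air = actual - stoichiometric = 27.7 - 11.3 = 16.40 kg/kg fuel
Excess air % = (excess / stoich) * 100 = (16.40 / 11.3) * 100 = 145.13%


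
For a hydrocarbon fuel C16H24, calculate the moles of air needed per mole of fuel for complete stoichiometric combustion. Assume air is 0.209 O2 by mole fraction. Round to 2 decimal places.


Balanced combustion: C16H24 + 22 O2 -> 16 CO2 + 12 H2O
O2 needed = C + H/4 = 16 + 24/4 = 22.00 moles
Air moles = O2 / 0.209 = 22.00 / 0.209 = 105.26 moles air


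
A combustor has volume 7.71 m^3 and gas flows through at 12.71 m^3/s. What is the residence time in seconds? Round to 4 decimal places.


tau = V / Q_flow
tau = 7.71 / 12.71 = 0.6066 s


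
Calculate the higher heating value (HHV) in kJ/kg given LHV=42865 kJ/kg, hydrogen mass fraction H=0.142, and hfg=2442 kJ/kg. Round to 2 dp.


HHV = LHV + hfg * 9 * H
Water addition = 2442 * 9 * 0.142 = 3120.876 kJ/kg
HHV = 42865 + 3120.876 = 45985.88 kJ/kg


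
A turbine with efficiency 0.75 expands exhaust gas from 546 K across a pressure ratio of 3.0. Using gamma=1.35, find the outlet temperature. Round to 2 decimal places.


T_out = T_in * (1 - eta * (1 - PR^(-(gamma-1)/gamma)))
Exponent = -(1.35-1)/1.35 = -0.25925926
PR^exp = 3.0^(-0.25925926) = 0.75214556
Factor = 1 - 0.75*(1 - 0.75214556) = 0.81410917
T_out = 546 * 0.81410917 = 444.50 K


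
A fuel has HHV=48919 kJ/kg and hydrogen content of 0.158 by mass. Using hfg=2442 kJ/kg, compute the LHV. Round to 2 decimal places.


LHV = HHV - hfg * 9 * H
Water correction = 2442 * 9 * 0.158 = 3472.524 kJ/kg
LHV = 48919 - 3472.524 = 45446.48 kJ/kg


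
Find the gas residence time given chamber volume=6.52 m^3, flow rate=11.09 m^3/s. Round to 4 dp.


tau = V / Q_flow
tau = 6.52 / 11.09 = 0.5879 s


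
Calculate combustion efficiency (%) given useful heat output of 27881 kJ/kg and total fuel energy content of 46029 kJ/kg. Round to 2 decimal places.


Efficiency = (Q_useful / Q_fuel) * 100
Efficiency = (27881 / 46029) * 100
Efficiency = 0.6057 * 100 = 60.57%


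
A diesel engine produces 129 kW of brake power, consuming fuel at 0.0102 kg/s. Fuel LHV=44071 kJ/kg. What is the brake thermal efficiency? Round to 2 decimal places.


eta_BTE = (BP / (mf * LHV)) * 100
Denominator = 0.0102 * 44071 = 449.5242 kW
eta_BTE = (129 / 449.5242) * 100 = 28.70%


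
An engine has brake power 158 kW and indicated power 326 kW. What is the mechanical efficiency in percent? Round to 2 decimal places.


eta_mech = (BP / IP) * 100
Ratio = 158 / 326 = 0.4847
eta_mech = 0.4847 * 100 = 48.47%


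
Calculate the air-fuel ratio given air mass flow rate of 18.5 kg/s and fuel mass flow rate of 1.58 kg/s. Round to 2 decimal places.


AFR = m_air / m_fuel
AFR = 18.5 / 1.58 = 11.71


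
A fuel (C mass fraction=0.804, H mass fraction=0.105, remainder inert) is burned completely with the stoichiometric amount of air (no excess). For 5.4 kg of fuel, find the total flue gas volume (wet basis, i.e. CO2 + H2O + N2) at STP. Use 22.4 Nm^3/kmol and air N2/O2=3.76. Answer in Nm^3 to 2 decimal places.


Per kg fuel: CO2 = (C/12 kmol)*22.4 = (0.804/12)*22.4 = 1.50080 Nm^3
Per kg fuel: H2O = (H/2 kmol)*22.4 = (0.105/2)*22.4 = 1.17600 Nm^3
O2 needed per kg fuel = C/12 + H/4 = 0.804/12 + 0.105/4 = 0.09325000 kmol
Per kg fuel: N2 = O2*3.76*22.4 = 0.09325000*3.76*22.4 = 7.85389 Nm^3
Total per kg = 1.50080 + 1.17600 + 7.85389 = 10.53069 Nm^3
Total = 10.53069 * 5.4 = 56.87 Nm^3


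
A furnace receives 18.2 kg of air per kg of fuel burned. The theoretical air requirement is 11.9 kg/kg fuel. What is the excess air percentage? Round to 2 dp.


Excess air = actual - stoichiometric = 18.2 - 11.9 = 6.30 kg/kg fuel
Excess air % = (excess / stoich) * 100 = (6.30 / 11.9) * 100 = 52.94%


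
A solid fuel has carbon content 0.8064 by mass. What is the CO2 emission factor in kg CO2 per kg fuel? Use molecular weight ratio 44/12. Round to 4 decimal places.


EF = C_frac * (M_CO2 / M_C)
EF = 0.8064 * (44/12)
EF = 0.8064 * 3.666667 = 2.9568 kg_CO2/kg_fuel


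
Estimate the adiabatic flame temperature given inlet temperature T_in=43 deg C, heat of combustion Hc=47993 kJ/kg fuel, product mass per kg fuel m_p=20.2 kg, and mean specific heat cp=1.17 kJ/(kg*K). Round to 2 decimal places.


T_ad = T_in + Hc / (m_p * cp)
Denominator = 20.2 * 1.17 = 23.6340
Temperature rise = 47993 / 23.6340 = 2030.68 K
T_ad = 43 + 2030.68 = 2073.68 deg C


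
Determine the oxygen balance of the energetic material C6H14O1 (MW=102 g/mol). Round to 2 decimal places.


OB = -1600 * (2C + H/2 - O) / MW
Inner = 2*6 + 14/2 - 1 = 18.00
OB = -1600 * 18.00 / 102 = -282.35%


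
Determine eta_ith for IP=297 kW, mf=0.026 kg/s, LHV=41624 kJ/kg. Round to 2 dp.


eta_ith = (IP / (mf * LHV)) * 100
Denominator = 0.026 * 41624 = 1082.2240 kW
eta_ith = (297 / 1082.2240) * 100 = 27.44%


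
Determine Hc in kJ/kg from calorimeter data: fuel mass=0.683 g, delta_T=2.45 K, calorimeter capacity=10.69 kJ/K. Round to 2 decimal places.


Hc = C_cal * delta_T / m_fuel
Q_released = 10.69 * 2.45 = 26.1905 kJ
m_fuel = 0.683 g = 0.683/1000 kg = 0.000683 kg
Hc = 26.1905 / 0.000683 = 38346.27 kJ/kg


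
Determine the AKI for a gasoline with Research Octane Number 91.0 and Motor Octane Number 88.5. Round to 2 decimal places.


AKI = (RON + MON) / 2
AKI = (91.0 + 88.5) / 2
AKI = 179.5 / 2 = 89.75


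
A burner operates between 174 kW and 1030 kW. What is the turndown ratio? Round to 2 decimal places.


TDR = Q_max / Q_min
TDR = 1030 / 174 = 5.92


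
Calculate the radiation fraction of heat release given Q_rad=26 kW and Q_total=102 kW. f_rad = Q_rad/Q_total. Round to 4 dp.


f_rad = Q_rad / Q_total
f_rad = 26 / 102 = 0.2549


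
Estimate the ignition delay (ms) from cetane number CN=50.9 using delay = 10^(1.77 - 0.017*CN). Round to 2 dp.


delay = 10^(1.77 - 0.017*CN)
Exponent = 1.77 - 0.017*50.9 = 0.9047
delay = 10^0.9047 = 8.03 ms


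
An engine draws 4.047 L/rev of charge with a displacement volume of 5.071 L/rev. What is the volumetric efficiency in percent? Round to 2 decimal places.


eta_v = (V_actual / V_disp) * 100
Ratio = 4.047 / 5.071 = 0.7981
eta_v = 0.7981 * 100 = 79.81%


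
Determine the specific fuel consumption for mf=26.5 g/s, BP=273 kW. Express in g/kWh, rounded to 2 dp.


SFC = (mf / BP) * 3600
Rate = 26.5 / 273 = 0.097070 g/(s*kW)
SFC = 0.097070 * 3600 = 349.45 g/kWh


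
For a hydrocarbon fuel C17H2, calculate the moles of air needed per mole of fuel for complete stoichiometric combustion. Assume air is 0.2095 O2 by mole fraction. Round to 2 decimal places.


Balanced combustion: C17H2 + 17.5 O2 -> 17 CO2 + 1 H2O
O2 needed = C + H/4 = 17 + 2/4 = 17.50 moles
Air moles = O2 / 0.2095 = 17.50 / 0.2095 = 83.53 moles air


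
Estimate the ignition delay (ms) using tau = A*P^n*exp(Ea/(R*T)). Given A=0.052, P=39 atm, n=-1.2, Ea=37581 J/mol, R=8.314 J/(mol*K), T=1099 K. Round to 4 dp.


tau = A * P^n * exp(Ea/(R*T))
P^n = 39^(-1.2) = 0.01232317
Ea/(R*T) = 37581/(8.314*1099) = 4.113018
exp(Ea/(R*T)) = 61.130938
tau = 0.052 * 0.01232317 * 61.130938 = 0.0392 ms


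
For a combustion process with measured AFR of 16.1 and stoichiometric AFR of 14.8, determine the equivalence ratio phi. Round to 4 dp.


phi = AFR_stoich / AFR_actual
phi = 14.8 / 16.1 = 0.9193


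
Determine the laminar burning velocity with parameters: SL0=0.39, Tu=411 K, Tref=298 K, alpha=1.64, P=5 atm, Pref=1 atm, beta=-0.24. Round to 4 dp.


SL = SL0 * (Tu/Tref)^alpha * (P/Pref)^beta
T ratio = 411/298 = 1.37919463
(T ratio)^alpha = 1.37919463^1.64 = 1.694283
(P/Pref)^beta = 5^(-0.24) = 0.679590
SL = 0.39 * 1.694283 * 0.679590 = 0.4491 m/s


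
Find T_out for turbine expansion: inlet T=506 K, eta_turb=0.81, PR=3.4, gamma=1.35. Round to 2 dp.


T_out = T_in * (1 - eta * (1 - PR^(-(gamma-1)/gamma)))
Exponent = -(1.35-1)/1.35 = -0.25925926
PR^exp = 3.4^(-0.25925926) = 0.72813041
Factor = 1 - 0.81*(1 - 0.72813041) = 0.77978563
T_out = 506 * 0.77978563 = 394.57 K


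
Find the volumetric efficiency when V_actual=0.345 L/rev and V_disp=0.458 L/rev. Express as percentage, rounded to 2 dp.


eta_v = (V_actual / V_disp) * 100
Ratio = 0.345 / 0.458 = 0.7533
eta_v = 0.7533 * 100 = 75.33%


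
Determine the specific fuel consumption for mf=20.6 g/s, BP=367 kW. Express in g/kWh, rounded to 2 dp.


SFC = (mf / BP) * 3600
Rate = 20.6 / 367 = 0.056131 g/(s*kW)
SFC = 0.056131 * 3600 = 202.07 g/kWh


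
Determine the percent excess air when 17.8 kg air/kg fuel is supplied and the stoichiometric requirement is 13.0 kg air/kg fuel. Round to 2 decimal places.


Excess air = actual - stoichiometric = 17.8 - 13.0 = 4.80 kg/kg fuel
Excess air % = (excess / stoich) * 100 = (4.80 / 13.0) * 100 = 36.92%


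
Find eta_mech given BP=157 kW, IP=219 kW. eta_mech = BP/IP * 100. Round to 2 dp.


eta_mech = (BP / IP) * 100
Ratio = 157 / 219 = 0.7169
eta_mech = 0.7169 * 100 = 71.69%


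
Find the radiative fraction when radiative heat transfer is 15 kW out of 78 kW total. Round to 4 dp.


f_rad = Q_rad / Q_total
f_rad = 15 / 78 = 0.1923


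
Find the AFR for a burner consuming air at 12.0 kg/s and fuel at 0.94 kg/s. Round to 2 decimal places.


AFR = m_air / m_fuel
AFR = 12.0 / 0.94 = 12.77


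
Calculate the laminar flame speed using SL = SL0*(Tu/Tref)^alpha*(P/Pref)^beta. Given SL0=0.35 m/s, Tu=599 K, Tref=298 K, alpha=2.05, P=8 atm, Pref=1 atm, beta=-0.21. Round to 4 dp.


SL = SL0 * (Tu/Tref)^alpha * (P/Pref)^beta
T ratio = 599/298 = 2.01006711
(T ratio)^alpha = 2.01006711^2.05 = 4.183903
(P/Pref)^beta = 8^(-0.21) = 0.646176
SL = 0.35 * 4.183903 * 0.646176 = 0.9462 m/s


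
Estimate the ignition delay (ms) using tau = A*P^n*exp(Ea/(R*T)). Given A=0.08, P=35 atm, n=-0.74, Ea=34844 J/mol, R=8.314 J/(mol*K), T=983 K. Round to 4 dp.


tau = A * P^n * exp(Ea/(R*T))
P^n = 35^(-0.74) = 0.07200948
Ea/(R*T) = 34844/(8.314*983) = 4.263482
exp(Ea/(R*T)) = 71.056997
tau = 0.08 * 0.07200948 * 71.056997 = 0.4093 ms


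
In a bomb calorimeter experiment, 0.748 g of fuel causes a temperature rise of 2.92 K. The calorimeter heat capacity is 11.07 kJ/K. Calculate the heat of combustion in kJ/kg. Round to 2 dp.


Hc = C_cal * delta_T / m_fuel
Q_released = 11.07 * 2.92 = 32.3244 kJ
m_fuel = 0.748 g = 0.748/1000 kg = 0.000748 kg
Hc = 32.3244 / 0.000748 = 43214.44 kJ/kg
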